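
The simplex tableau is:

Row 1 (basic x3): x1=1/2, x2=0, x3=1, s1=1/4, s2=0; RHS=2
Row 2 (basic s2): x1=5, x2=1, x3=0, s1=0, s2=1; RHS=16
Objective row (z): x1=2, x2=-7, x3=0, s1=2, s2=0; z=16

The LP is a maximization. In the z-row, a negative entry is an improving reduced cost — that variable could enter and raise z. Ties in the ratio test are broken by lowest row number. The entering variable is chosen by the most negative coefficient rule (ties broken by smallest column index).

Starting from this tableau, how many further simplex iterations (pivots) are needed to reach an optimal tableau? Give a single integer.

pivot: x2 in, s2 out → z = 128
No improving column remains; optimal.

1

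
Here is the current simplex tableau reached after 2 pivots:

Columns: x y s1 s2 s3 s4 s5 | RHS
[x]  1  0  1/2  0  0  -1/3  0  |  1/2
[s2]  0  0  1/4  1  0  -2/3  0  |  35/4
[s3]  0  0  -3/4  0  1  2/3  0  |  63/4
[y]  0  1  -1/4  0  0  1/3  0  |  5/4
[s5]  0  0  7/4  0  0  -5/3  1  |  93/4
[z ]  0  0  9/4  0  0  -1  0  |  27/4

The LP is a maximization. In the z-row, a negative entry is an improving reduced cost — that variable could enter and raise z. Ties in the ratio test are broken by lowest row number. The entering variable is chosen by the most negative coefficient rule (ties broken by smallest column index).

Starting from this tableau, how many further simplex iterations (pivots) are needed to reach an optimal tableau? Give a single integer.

pivot: s4 in, y out → z = 21/2
No improving column remains; optimal.

1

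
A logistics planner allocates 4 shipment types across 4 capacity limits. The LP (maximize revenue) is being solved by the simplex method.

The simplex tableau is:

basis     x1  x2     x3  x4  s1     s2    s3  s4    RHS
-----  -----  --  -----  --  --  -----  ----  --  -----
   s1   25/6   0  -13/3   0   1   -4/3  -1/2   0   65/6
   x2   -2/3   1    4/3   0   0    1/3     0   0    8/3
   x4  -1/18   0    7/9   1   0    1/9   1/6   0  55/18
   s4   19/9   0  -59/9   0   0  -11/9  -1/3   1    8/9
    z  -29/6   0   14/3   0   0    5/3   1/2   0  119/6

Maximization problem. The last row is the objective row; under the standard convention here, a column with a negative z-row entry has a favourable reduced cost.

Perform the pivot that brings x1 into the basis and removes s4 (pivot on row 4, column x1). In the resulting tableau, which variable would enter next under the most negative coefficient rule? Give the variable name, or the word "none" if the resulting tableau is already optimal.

x3

Pivot element 19/9. New z-row = old z-row − (-29/6)·(row 4/(19/9)).
Updated z-row coefficients: x1: 0, x2: 0, x3: -393/38, x4: 0, s1: 0, s2: -43/38, s3: -5/19, s4: 87/38.
The most negative is -393/38 in column x3, so x3 would enter next.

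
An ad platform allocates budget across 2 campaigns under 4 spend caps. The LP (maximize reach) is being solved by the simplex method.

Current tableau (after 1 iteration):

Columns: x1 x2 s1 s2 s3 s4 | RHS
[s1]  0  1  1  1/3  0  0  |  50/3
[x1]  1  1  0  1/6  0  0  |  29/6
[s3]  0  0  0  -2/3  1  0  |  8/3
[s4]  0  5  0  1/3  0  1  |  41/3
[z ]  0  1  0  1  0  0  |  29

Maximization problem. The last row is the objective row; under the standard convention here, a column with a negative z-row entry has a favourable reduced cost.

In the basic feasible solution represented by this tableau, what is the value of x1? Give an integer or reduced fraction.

29/6

x1 is basic (row 2); its value is the RHS of that row: 29/6.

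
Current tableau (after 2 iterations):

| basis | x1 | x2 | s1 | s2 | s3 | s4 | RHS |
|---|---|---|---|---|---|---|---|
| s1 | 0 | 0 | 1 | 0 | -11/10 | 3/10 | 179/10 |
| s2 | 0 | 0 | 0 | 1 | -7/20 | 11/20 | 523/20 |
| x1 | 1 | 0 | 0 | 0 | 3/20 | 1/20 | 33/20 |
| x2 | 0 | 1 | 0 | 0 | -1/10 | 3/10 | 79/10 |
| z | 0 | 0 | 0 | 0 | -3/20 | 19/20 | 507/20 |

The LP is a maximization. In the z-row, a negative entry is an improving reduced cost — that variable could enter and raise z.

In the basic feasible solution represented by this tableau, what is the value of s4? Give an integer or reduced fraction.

0

s4 is nonbasic (not in the basis column), so its value in the current BFS is 0.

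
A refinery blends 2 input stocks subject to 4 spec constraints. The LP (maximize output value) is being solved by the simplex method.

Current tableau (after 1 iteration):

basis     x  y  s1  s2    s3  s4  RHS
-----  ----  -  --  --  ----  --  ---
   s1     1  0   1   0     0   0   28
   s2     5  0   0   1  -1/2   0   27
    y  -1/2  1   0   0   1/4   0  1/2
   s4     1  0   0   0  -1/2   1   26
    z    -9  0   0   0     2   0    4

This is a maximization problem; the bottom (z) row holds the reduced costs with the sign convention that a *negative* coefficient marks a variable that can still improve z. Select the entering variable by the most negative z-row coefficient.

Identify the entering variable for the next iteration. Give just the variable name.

x

Objective-row coefficients: x: -9, y: 0, s1: 0, s2: 0, s3: 2, s4: 0.
The most negative is -9 in column x, so x enters.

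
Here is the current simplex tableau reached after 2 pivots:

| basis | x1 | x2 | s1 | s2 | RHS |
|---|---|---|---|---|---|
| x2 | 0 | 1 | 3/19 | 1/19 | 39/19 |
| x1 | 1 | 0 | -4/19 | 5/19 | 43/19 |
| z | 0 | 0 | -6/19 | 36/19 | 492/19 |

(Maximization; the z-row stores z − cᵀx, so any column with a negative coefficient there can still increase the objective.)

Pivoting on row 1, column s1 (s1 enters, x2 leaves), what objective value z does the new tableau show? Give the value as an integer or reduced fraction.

30

Minimum ratio for s1: (39/19)/(3/19) = 13.
z changes by −(z-row coeff of s1)·ratio = −(-6/19)·13 = 78/19.
New z = 492/19 + (78/19) = 30.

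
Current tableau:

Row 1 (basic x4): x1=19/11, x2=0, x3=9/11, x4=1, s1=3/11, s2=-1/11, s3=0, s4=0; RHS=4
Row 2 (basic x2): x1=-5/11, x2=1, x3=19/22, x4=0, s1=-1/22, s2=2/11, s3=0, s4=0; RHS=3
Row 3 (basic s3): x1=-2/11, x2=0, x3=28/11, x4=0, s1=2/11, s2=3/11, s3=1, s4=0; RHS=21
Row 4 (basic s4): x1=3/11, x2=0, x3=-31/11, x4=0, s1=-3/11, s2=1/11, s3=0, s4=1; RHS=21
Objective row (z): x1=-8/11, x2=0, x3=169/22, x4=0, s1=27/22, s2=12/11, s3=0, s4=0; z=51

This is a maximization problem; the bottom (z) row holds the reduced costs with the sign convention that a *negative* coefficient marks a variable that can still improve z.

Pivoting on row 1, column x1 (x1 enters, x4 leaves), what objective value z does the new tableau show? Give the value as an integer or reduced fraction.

Minimum ratio for x1: 4/(19/11) = 44/19.
z changes by −(z-row coeff of x1)·ratio = −(-8/11)·(44/19) = 32/19.
New z = 51 + (32/19) = 1001/19.

1001/19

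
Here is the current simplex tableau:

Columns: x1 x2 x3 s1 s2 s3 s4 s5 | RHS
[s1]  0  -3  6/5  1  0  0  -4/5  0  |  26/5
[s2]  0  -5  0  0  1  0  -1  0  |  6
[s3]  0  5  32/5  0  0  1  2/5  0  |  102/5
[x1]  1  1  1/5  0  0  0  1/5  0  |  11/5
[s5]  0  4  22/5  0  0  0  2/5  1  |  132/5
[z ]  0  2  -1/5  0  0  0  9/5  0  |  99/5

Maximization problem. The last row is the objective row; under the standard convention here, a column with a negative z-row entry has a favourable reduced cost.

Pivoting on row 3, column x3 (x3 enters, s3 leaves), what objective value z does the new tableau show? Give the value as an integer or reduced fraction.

Minimum ratio for x3: (102/5)/(32/5) = 51/16.
z changes by −(z-row coeff of x3)·ratio = −(-1/5)·(51/16) = 51/80.
New z = 99/5 + (51/80) = 327/16.

327/16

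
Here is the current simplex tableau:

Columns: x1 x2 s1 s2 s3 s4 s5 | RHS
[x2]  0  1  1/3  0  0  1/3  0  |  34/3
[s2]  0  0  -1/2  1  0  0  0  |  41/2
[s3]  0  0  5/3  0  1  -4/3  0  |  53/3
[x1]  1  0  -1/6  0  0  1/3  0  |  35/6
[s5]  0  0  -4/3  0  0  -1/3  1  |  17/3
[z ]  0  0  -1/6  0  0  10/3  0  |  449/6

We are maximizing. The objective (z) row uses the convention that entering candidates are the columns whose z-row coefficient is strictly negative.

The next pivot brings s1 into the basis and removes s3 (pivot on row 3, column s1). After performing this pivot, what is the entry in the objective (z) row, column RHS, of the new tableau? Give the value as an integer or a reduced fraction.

Pivot element is row 3, column s1: 5/3.
Normalize row 3: new (row 3, RHS) = (53/3)/(5/3) = 53/5.
z-row ← z-row − (-1/6)·(new row 3): 449/6 − (-1/6)·(53/5) = 383/5.

383/5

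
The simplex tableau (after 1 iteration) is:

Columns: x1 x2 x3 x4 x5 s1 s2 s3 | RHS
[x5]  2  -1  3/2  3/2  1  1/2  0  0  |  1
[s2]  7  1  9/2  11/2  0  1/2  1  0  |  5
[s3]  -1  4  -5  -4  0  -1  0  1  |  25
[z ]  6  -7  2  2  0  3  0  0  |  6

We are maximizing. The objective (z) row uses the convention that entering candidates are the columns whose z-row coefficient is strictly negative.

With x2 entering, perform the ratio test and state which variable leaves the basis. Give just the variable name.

Ratios: row 1 (x5): entry -1 ≤ 0, skip; row 2 (s2): 5/1 = 5; row 3 (s3): 25/4 = 25/4.
Minimum ratio 5 is in the s2 row, so s2 leaves.

s2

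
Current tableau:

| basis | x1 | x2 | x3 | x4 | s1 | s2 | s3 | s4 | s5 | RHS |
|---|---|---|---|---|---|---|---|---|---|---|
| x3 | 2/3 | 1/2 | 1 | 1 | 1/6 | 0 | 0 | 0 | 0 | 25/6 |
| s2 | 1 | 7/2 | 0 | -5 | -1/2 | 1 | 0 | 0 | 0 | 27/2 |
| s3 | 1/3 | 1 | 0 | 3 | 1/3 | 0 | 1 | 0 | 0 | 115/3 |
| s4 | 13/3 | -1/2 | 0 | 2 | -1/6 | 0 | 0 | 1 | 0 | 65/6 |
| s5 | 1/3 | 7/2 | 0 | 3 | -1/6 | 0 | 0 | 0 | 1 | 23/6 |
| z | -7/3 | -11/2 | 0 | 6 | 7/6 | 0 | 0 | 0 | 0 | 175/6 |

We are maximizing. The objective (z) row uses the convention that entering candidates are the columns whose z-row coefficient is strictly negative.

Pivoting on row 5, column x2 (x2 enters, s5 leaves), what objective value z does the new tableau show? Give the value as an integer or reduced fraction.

Minimum ratio for x2: (23/6)/(7/2) = 23/21.
z changes by −(z-row coeff of x2)·ratio = −(-11/2)·(23/21) = 253/42.
New z = 175/6 + (253/42) = 739/21.

739/21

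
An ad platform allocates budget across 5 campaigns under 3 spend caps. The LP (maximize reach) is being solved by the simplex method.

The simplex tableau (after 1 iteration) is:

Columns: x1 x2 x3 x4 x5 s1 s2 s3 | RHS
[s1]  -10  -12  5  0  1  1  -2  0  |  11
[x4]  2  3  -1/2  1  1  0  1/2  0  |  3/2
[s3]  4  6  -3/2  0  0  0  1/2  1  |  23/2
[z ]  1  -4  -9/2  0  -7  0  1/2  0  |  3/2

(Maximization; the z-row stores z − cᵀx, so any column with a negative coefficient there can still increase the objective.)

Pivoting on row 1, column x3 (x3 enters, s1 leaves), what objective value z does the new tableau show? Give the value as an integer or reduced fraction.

57/5

Minimum ratio for x3: 11/5 = 11/5.
z changes by −(z-row coeff of x3)·ratio = −(-9/2)·(11/5) = 99/10.
New z = 3/2 + (99/10) = 57/5.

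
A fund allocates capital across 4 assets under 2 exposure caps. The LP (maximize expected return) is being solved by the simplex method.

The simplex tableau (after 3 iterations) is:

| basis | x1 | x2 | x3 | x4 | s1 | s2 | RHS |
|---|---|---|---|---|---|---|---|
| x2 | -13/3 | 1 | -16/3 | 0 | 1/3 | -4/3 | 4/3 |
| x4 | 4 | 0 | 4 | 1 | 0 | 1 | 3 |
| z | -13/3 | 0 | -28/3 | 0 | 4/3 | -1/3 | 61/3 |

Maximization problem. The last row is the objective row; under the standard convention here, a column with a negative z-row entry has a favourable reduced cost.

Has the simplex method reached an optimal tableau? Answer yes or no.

no

Column x1 has objective-row coefficient -13/3, which is negative; an improving pivot exists, so not yet optimal.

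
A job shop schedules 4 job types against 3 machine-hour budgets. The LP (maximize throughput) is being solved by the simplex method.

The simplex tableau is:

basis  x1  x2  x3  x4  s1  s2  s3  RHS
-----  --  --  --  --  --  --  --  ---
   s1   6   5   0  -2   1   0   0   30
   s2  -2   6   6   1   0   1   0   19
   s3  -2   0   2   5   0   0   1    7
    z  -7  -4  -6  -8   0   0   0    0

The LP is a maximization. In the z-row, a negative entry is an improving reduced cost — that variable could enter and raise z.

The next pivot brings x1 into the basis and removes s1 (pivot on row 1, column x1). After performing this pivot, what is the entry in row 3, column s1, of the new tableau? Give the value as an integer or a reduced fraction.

Pivot element is row 1, column x1: 6.
Normalize row 1: new (row 1, s1) = 1/6 = 1/6.
row 3 ← row 3 − (-2)·(new row 1): 0 − (-2)·(1/6) = 1/3.

1/3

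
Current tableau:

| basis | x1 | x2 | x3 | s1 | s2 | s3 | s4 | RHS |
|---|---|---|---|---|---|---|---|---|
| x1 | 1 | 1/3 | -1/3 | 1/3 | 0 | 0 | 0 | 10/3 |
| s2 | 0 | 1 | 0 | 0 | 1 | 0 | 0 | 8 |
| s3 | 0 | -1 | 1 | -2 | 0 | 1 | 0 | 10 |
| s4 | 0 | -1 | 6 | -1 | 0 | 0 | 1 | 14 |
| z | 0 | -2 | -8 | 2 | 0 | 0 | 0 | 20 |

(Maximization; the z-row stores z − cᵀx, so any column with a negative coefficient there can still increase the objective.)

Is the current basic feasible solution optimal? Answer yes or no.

Column x2 has objective-row coefficient -2, which is negative; an improving pivot exists, so not yet optimal.

no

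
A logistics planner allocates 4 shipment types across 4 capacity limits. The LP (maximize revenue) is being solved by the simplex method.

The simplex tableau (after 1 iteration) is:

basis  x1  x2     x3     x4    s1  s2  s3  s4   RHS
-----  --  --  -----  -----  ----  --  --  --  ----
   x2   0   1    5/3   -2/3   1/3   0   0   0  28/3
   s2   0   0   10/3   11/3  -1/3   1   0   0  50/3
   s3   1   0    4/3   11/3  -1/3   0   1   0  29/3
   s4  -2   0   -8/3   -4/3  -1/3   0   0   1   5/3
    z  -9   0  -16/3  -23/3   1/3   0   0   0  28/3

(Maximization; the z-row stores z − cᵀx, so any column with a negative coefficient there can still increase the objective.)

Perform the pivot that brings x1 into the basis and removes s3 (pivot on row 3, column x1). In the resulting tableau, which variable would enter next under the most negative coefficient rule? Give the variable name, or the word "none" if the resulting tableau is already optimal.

Pivot element 1. New z-row = old z-row − (-9)·(row 3/1).
Updated z-row coefficients: x1: 0, x2: 0, x3: 20/3, x4: 76/3, s1: -8/3, s2: 0, s3: 9, s4: 0.
The most negative is -8/3 in column s1, so s1 would enter next.

s1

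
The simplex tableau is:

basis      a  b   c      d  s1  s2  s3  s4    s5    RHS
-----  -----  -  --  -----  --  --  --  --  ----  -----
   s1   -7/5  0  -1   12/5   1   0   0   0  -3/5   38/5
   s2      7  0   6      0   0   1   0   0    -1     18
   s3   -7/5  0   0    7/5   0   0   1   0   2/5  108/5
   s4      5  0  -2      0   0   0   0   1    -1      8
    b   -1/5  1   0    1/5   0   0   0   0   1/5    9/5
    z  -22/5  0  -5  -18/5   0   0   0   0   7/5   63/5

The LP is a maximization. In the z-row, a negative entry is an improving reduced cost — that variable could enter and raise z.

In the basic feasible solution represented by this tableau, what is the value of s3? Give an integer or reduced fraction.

s3 is basic (row 3); its value is the RHS of that row: 108/5.

108/5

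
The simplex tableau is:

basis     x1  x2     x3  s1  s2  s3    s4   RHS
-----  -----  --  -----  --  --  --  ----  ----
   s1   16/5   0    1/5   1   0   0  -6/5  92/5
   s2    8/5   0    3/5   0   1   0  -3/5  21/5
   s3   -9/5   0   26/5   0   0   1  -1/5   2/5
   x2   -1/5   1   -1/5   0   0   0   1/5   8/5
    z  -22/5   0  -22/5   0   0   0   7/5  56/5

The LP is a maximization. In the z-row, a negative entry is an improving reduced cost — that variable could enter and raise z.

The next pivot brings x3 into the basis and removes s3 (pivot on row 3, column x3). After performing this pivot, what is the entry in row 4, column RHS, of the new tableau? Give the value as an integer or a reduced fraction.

21/13

Pivot element is row 3, column x3: 26/5.
Normalize row 3: new (row 3, RHS) = (2/5)/(26/5) = 1/13.
row 4 ← row 4 − (-1/5)·(new row 3): 8/5 − (-1/5)·(1/13) = 21/13.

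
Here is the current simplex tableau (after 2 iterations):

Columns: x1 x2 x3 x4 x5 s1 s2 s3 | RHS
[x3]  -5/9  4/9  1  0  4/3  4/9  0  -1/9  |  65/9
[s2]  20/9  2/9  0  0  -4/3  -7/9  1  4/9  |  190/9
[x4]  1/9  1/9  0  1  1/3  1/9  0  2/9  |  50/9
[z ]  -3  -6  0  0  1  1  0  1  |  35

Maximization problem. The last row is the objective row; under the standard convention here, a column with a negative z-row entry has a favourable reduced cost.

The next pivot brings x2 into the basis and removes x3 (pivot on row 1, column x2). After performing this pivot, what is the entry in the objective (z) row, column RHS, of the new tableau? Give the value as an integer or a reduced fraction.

265/2

Pivot element is row 1, column x2: 4/9.
Normalize row 1: new (row 1, RHS) = (65/9)/(4/9) = 65/4.
z-row ← z-row − (-6)·(new row 1): 35 − (-6)·(65/4) = 265/2.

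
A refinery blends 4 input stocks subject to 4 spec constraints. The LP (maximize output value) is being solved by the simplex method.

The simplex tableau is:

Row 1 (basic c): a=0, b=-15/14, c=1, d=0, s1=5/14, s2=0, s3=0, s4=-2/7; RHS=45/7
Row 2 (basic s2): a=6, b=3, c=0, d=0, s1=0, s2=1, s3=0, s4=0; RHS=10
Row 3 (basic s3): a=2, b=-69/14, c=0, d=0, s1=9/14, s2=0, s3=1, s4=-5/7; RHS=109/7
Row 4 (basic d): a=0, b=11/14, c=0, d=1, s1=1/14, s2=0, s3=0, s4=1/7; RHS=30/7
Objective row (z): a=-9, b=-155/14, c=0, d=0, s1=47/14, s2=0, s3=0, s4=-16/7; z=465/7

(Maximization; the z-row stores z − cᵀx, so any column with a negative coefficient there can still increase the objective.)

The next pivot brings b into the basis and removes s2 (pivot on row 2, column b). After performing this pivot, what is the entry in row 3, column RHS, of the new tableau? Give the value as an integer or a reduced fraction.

Pivot element is row 2, column b: 3.
Normalize row 2: new (row 2, RHS) = 10/3 = 10/3.
row 3 ← row 3 − (-69/14)·(new row 2): 109/7 − (-69/14)·(10/3) = 32.

32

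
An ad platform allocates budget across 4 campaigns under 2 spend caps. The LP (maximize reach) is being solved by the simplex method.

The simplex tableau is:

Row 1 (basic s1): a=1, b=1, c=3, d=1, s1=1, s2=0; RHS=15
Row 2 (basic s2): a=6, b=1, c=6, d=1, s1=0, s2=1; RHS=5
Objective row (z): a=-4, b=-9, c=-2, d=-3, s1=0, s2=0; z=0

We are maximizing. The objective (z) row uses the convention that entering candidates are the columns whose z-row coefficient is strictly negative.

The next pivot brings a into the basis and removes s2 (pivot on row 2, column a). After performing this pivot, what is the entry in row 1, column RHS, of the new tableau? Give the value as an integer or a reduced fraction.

Pivot element is row 2, column a: 6.
Normalize row 2: new (row 2, RHS) = 5/6 = 5/6.
row 1 ← row 1 − 1·(new row 2): 15 − 1·(5/6) = 85/6.

85/6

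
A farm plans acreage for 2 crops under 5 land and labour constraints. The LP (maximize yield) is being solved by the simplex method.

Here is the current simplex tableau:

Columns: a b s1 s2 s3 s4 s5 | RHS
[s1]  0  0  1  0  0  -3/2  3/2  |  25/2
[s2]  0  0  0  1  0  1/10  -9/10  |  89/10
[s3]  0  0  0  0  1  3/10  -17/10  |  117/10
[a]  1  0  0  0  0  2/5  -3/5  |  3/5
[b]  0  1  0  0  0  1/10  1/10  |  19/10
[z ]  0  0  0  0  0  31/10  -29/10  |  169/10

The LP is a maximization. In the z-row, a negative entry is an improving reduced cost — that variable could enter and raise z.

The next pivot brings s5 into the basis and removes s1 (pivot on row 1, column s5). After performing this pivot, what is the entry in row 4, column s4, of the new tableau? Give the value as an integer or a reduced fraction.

Pivot element is row 1, column s5: 3/2.
Normalize row 1: new (row 1, s4) = (-3/2)/(3/2) = -1.
row 4 ← row 4 − (-3/5)·(new row 1): 2/5 − (-3/5)·(-1) = -1/5.

-1/5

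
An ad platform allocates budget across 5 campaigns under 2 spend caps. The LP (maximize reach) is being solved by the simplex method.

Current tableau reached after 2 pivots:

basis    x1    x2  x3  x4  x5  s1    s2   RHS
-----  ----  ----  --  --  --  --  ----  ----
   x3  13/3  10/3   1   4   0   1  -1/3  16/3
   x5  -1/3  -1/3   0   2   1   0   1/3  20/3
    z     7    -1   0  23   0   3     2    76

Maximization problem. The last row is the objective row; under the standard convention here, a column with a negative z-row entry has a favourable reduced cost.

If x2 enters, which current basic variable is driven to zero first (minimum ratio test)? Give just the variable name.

Ratios: row 1 (x3): (16/3)/(10/3) = 8/5; row 2 (x5): entry -1/3 ≤ 0, skip.
Minimum ratio 8/5 is in the x3 row, so x3 leaves.

x3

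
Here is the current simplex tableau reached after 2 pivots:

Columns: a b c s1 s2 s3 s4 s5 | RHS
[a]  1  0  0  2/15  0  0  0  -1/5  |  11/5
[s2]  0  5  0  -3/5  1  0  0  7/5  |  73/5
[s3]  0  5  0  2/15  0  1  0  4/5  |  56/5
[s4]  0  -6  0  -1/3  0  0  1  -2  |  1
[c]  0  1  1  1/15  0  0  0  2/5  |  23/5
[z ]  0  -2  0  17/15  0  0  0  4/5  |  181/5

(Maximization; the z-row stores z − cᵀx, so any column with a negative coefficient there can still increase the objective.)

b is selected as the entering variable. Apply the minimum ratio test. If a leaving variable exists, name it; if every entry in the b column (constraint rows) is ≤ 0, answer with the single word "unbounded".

s3

Ratios: row 1 (a): entry 0 ≤ 0, skip; row 2 (s2): (73/5)/5 = 73/25; row 3 (s3): (56/5)/5 = 56/25; row 4 (s4): entry -6 ≤ 0, skip; row 5 (c): (23/5)/1 = 23/5.
Minimum ratio is in the s3 row, so s3 leaves.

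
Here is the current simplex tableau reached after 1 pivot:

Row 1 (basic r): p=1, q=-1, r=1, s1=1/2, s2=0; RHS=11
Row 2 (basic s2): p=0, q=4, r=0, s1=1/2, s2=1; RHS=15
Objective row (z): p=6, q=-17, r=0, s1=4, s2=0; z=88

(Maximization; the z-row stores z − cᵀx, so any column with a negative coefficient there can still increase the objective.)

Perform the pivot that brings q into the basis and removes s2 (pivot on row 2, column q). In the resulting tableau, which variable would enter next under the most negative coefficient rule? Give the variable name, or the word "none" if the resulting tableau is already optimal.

Pivot element 4. New z-row = old z-row − (-17)·(row 2/4).
Updated z-row coefficients: p: 6, q: 0, r: 0, s1: 49/8, s2: 17/4.
No coefficient is strictly negative; the tableau after this pivot is optimal.

none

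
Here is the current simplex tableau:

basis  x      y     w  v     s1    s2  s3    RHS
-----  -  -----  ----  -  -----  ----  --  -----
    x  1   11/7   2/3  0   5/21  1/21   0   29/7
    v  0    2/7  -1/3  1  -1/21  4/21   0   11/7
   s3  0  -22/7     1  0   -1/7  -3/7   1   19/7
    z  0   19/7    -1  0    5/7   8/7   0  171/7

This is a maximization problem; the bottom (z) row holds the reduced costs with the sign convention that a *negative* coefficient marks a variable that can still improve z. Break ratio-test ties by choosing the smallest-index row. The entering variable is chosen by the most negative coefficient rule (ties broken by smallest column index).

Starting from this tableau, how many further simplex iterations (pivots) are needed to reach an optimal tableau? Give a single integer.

2

pivot: w in, s3 out → z = 190/7
pivot: y in, x out → z = 2111/77
No improving column remains; optimal.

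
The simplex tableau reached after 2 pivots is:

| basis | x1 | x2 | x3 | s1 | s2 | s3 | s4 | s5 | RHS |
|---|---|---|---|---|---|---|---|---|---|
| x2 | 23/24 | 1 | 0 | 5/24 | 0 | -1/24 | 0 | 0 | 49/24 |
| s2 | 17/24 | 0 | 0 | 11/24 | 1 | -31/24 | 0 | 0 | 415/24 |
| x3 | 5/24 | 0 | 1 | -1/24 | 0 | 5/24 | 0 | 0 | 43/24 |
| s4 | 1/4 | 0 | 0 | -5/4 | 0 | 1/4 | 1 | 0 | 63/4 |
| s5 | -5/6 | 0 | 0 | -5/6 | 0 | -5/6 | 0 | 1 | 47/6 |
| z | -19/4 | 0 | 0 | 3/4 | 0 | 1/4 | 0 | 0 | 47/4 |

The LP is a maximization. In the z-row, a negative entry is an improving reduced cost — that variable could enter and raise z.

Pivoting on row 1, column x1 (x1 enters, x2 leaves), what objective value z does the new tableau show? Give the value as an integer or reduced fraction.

503/23

Minimum ratio for x1: (49/24)/(23/24) = 49/23.
z changes by −(z-row coeff of x1)·ratio = −(-19/4)·(49/23) = 931/92.
New z = 47/4 + (931/92) = 503/23.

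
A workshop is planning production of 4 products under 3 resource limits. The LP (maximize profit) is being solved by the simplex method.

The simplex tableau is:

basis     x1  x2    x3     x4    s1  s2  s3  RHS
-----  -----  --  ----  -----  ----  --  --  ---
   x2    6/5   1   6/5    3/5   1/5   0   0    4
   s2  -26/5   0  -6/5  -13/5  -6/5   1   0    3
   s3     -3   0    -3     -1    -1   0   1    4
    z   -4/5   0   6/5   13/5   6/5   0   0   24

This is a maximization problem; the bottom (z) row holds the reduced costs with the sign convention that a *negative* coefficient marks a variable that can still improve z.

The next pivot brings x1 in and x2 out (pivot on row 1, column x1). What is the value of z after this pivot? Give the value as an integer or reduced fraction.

80/3

Minimum ratio for x1: 4/(6/5) = 10/3.
z changes by −(z-row coeff of x1)·ratio = −(-4/5)·(10/3) = 8/3.
New z = 24 + (8/3) = 80/3.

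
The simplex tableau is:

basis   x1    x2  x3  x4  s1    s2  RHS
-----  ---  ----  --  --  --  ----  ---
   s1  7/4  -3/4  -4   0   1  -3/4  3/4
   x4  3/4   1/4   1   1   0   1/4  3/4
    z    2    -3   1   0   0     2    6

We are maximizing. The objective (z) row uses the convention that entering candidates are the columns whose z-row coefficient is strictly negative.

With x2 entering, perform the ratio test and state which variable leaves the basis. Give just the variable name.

x4

Ratios: row 1 (s1): entry -3/4 ≤ 0, skip; row 2 (x4): (3/4)/(1/4) = 3.
Minimum ratio 3 is in the x4 row, so x4 leaves.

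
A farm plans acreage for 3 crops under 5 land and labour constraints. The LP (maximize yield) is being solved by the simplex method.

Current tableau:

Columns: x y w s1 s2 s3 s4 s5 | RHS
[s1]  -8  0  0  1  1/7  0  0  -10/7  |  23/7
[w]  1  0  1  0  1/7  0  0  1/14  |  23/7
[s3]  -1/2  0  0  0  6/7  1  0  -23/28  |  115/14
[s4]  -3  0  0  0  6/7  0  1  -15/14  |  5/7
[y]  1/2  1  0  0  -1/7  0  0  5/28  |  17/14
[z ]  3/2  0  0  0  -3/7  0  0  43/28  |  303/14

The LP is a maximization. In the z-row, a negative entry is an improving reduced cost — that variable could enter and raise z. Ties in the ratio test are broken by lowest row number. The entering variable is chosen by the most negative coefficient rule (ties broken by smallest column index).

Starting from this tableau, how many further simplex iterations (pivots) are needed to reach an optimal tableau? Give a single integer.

pivot: s2 in, s4 out → z = 22
No improving column remains; optimal.

1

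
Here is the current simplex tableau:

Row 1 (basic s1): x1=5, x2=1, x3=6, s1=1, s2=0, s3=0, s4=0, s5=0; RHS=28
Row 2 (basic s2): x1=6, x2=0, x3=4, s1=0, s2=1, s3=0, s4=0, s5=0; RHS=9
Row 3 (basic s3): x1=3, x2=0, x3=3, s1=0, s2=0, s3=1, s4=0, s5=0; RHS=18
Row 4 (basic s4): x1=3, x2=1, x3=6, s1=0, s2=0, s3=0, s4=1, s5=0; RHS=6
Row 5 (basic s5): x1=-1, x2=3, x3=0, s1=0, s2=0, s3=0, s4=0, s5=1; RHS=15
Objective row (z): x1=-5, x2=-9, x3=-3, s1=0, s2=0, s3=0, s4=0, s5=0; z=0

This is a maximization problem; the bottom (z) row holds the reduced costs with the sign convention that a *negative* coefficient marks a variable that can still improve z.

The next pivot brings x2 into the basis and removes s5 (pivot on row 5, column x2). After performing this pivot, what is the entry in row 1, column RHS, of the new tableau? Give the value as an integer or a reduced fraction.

23

Pivot element is row 5, column x2: 3.
Normalize row 5: new (row 5, RHS) = 15/3 = 5.
row 1 ← row 1 − 1·(new row 5): 28 − 1·5 = 23.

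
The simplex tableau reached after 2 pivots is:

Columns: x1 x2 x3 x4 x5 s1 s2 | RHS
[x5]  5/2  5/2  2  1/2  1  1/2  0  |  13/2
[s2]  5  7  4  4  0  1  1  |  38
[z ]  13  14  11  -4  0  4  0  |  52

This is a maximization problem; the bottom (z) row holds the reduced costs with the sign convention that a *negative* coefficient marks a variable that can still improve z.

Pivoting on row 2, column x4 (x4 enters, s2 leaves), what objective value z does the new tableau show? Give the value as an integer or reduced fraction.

90

Minimum ratio for x4: 38/4 = 19/2.
z changes by −(z-row coeff of x4)·ratio = −(-4)·(19/2) = 38.
New z = 52 + 38 = 90.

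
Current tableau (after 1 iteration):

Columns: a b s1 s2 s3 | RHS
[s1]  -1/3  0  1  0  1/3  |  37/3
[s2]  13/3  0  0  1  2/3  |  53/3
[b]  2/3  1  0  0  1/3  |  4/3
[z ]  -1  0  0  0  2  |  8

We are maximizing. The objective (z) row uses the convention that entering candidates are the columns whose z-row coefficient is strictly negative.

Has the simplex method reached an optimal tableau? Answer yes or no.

Column a has objective-row coefficient -1, which is negative; an improving pivot exists, so not yet optimal.

no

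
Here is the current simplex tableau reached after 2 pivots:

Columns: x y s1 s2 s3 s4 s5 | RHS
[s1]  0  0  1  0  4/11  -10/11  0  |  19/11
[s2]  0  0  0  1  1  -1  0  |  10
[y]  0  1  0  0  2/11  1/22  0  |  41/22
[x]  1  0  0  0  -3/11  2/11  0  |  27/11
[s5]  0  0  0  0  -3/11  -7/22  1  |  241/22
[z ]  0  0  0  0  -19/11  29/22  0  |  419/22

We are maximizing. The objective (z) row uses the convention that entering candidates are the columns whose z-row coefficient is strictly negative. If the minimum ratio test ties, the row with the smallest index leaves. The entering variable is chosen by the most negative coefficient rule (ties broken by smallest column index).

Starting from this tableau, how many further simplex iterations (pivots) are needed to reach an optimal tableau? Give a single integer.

pivot: s3 in, s1 out → z = 109/4
pivot: s4 in, y out → z = 133/4
No improving column remains; optimal.

2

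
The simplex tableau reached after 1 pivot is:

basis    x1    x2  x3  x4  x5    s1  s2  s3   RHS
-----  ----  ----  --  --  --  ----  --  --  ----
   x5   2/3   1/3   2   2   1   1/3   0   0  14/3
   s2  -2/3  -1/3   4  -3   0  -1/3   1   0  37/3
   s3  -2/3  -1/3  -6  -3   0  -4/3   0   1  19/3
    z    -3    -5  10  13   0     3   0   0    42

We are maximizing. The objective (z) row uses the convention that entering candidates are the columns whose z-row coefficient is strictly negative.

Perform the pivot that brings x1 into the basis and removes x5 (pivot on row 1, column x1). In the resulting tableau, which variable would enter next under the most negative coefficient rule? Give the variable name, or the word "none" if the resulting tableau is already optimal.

Pivot element 2/3. New z-row = old z-row − (-3)·(row 1/(2/3)).
Updated z-row coefficients: x1: 0, x2: -7/2, x3: 19, x4: 22, x5: 9/2, s1: 9/2, s2: 0, s3: 0.
The most negative is -7/2 in column x2, so x2 would enter next.

x2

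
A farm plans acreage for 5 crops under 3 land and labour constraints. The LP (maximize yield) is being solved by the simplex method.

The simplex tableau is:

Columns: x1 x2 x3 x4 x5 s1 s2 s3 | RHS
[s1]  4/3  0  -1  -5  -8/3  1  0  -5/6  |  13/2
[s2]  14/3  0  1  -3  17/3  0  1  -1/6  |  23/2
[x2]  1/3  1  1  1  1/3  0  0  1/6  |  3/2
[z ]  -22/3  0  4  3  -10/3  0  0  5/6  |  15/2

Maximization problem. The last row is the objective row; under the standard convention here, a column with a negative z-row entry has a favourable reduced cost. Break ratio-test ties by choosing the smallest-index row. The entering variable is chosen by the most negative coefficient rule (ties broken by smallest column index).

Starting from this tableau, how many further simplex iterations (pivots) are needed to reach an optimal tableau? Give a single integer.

pivot: x1 in, s2 out → z = 179/7
pivot: x4 in, x2 out → z = 451/17
No improving column remains; optimal.

2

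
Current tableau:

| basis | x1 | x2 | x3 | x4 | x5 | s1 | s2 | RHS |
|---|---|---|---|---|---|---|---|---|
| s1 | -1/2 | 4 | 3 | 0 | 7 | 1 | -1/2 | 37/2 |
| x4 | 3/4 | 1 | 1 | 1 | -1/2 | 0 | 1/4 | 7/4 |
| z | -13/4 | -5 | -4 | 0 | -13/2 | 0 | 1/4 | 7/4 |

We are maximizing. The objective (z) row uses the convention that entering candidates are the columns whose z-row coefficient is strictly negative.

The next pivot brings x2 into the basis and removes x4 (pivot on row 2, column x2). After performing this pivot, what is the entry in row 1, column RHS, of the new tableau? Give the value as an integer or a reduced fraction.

23/2

Pivot element is row 2, column x2: 1.
Normalize row 2: new (row 2, RHS) = (7/4)/1 = 7/4.
row 1 ← row 1 − 4·(new row 2): 37/2 − 4·(7/4) = 23/2.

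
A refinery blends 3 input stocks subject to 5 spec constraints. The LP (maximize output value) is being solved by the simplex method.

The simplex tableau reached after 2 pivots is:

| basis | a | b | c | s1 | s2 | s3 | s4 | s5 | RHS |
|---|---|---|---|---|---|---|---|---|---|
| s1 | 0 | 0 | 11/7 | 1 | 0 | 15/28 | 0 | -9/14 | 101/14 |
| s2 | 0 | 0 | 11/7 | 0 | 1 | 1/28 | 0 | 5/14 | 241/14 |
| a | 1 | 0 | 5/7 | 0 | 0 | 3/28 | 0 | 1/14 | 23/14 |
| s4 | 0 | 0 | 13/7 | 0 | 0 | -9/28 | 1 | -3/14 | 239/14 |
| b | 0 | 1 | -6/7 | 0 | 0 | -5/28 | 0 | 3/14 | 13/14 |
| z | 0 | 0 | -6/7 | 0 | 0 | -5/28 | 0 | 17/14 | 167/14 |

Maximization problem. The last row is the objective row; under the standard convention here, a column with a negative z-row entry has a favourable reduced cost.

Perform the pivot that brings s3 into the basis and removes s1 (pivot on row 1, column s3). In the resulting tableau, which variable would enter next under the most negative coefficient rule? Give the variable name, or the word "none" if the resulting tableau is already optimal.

c

Pivot element 15/28. New z-row = old z-row − (-5/28)·(row 1/(15/28)).
Updated z-row coefficients: a: 0, b: 0, c: -1/3, s1: 1/3, s2: 0, s3: 0, s4: 0, s5: 1.
The most negative is -1/3 in column c, so c would enter next.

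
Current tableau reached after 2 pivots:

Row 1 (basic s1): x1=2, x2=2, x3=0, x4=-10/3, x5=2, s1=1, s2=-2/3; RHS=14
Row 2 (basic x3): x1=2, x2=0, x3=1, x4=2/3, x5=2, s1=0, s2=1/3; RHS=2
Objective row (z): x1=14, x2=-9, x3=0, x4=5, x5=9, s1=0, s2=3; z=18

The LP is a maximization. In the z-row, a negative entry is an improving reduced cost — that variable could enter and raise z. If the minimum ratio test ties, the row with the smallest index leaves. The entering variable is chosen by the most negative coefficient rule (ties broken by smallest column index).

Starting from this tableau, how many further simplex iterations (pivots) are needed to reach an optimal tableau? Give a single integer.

pivot: x2 in, s1 out → z = 81
pivot: x4 in, x3 out → z = 111
No improving column remains; optimal.

2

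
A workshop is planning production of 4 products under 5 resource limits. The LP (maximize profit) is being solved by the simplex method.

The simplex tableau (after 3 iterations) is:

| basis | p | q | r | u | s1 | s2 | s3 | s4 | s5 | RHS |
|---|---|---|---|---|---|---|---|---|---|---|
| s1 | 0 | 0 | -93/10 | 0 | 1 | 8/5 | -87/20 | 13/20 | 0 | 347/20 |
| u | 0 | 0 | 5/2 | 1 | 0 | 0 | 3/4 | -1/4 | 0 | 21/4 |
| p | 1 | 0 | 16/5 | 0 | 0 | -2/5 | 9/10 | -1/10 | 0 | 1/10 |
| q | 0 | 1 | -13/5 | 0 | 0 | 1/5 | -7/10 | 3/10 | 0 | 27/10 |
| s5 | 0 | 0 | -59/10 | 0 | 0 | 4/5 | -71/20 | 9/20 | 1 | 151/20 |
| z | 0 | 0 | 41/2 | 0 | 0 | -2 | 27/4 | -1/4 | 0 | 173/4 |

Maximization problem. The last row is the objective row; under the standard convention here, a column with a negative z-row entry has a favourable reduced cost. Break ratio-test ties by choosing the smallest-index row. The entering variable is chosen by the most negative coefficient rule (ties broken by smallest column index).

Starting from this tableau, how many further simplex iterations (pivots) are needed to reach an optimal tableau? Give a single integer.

pivot: s2 in, s5 out → z = 497/8
pivot: s3 in, s1 out → z = 1405/22
No improving column remains; optimal.

2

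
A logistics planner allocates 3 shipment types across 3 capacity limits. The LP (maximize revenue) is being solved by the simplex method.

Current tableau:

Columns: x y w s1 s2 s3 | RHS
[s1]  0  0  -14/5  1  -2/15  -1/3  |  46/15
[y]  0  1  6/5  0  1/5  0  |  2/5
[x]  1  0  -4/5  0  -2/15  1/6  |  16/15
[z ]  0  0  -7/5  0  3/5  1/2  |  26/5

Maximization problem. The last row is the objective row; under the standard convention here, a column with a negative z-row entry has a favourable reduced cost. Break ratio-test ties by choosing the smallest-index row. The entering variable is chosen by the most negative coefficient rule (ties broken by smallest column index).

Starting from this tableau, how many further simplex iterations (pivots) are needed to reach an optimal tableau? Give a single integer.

1

pivot: w in, y out → z = 17/3
No improving column remains; optimal.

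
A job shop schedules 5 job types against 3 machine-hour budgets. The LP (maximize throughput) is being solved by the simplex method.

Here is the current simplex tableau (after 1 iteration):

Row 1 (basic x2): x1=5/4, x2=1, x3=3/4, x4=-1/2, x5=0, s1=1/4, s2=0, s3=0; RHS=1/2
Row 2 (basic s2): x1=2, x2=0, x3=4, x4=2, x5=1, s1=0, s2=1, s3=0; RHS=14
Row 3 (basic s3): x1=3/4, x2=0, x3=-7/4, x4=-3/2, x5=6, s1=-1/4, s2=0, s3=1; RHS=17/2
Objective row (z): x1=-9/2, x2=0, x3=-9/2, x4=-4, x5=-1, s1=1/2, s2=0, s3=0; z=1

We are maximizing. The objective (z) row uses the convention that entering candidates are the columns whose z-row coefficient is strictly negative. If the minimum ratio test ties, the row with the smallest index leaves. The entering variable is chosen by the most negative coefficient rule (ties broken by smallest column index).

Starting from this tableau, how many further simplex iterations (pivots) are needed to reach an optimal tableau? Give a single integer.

2

pivot: x1 in, x2 out → z = 14/5
pivot: x4 in, s2 out → z = 211/7
No improving column remains; optimal.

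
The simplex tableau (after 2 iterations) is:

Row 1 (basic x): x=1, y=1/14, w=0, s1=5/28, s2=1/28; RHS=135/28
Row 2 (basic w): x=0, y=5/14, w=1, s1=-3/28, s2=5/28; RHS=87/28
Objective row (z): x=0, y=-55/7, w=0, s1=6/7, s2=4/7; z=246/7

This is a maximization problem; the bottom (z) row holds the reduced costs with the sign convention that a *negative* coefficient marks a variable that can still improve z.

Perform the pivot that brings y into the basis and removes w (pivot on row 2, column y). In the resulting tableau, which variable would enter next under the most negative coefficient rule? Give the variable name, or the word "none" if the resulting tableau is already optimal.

Pivot element 5/14. New z-row = old z-row − (-55/7)·(row 2/(5/14)).
Updated z-row coefficients: x: 0, y: 0, w: 22, s1: -3/2, s2: 9/2.
The most negative is -3/2 in column s1, so s1 would enter next.

s1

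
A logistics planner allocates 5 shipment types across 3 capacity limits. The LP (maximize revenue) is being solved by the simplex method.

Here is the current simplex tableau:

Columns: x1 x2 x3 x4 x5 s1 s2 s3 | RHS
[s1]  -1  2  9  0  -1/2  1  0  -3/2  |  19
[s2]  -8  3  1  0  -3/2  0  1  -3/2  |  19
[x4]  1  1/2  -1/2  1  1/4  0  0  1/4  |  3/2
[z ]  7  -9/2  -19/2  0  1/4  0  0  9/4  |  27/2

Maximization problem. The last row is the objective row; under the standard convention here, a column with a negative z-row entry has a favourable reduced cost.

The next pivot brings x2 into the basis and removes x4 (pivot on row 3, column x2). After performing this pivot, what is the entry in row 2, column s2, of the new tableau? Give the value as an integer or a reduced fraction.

1

Pivot element is row 3, column x2: 1/2.
Normalize row 3: new (row 3, s2) = 0/(1/2) = 0.
row 2 ← row 2 − 3·(new row 3): 1 − 3·0 = 1.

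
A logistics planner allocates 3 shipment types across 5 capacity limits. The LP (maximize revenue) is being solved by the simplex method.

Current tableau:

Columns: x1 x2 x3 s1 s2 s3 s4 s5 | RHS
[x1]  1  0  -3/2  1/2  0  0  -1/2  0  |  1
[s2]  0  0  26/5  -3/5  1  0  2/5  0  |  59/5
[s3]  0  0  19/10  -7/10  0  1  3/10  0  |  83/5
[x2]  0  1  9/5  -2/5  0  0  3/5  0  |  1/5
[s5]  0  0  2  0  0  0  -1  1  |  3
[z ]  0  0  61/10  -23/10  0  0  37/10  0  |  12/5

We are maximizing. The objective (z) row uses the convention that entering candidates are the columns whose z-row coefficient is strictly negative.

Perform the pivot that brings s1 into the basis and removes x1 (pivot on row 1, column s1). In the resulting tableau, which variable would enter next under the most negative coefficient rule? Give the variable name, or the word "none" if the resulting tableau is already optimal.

x3

Pivot element 1/2. New z-row = old z-row − (-23/10)·(row 1/(1/2)).
Updated z-row coefficients: x1: 23/5, x2: 0, x3: -4/5, s1: 0, s2: 0, s3: 0, s4: 7/5, s5: 0.
The most negative is -4/5 in column x3, so x3 would enter next.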